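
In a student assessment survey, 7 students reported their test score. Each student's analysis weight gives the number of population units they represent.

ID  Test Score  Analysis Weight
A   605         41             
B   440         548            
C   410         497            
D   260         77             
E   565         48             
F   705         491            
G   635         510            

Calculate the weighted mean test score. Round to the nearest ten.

Weighted sum = 605×41 + 440×548 + 410×497 + 260×77 + 565×48 + 705×491 + 635×510
  = 24805 + 241120 + 203770 + 20020 + 27120 + 346155 + 323850 = 1186840
Sum of weights = 2212
Weighted mean = 1186840 / 2212 = 536.54611

540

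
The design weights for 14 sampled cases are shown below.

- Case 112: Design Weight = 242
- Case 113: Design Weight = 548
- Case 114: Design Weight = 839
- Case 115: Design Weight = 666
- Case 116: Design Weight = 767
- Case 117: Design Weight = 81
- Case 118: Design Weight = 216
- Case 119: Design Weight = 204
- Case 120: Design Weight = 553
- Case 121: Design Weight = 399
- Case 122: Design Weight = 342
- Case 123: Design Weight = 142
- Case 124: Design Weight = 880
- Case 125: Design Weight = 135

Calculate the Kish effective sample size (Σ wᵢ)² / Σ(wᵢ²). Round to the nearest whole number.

10

Σ wᵢ = 6014
Σ wᵢ² = 3584230
n_eff = 6014² / 3584230 = 36168196 / 3584230 = 10.090925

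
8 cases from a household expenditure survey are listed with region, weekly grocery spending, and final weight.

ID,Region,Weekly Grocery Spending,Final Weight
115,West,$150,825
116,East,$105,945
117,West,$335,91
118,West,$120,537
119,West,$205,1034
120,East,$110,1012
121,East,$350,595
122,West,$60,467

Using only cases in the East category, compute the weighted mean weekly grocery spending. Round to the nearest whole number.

East rows: 116, 120, 121
Weighted sum = 418795
Sum of weights = 945 + 1012 + 595 = 2552
Weighted mean = 418795 / 2552 = 164.10462

164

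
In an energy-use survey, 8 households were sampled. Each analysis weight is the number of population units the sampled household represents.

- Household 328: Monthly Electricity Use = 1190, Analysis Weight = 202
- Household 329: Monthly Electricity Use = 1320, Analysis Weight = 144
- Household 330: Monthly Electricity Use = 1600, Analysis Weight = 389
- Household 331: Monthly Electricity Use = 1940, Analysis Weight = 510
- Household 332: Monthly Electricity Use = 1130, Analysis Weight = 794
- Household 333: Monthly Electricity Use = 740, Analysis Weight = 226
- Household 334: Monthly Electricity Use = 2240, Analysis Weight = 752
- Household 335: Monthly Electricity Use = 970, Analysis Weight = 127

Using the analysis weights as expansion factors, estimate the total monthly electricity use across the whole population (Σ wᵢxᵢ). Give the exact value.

4914390

Weighted total = 1190×202 + 1320×144 + 1600×389 + 1940×510 + 1130×794 + 740×226 + 2240×752 + 970×127
  = 240380 + 190080 + 622400 + 989400 + 897220 + 167240 + 1684480 + 123190 = 4914390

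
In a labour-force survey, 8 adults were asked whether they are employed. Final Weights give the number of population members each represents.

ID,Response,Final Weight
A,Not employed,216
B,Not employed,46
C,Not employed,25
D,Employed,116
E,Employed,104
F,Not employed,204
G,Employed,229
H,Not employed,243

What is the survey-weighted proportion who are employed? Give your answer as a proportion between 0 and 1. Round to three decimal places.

Sum of weights for 'Employed' = 116 + 104 + 229 = 449
Total weight = 216 + 46 + 25 + 116 + 104 + 204 + 229 + 243 = 1183
Weighted proportion = 449 / 1183 = 0.37954353

0.380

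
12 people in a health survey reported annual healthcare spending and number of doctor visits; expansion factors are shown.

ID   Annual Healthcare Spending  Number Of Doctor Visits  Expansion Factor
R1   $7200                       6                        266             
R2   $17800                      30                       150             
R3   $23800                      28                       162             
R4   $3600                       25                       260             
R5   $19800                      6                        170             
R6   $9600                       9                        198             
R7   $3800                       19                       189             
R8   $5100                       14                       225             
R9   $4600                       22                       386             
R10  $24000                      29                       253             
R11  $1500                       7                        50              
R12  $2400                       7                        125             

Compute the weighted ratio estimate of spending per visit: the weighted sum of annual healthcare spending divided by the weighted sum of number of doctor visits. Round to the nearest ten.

570

Σ wᵢ·y = 7200×266 + 17800×150 + 23800×162 + 3600×260 + 19800×170 + 9600×198 + 3800×189 + 5100×225 + 4600×386 + 24000×253 + 1500×50 + 2400×125
  = 1915200 + 2670000 + 3855600 + 936000 + 3366000 + 1900800 + 718200 + 1147500 + 1775600 + 6072000 + 75000 + 300000 = 24731900
Σ wᵢ·x = 6×266 + 30×150 + 28×162 + 25×260 + 6×170 + 9×198 + 19×189 + 14×225 + 22×386 + 29×253 + 7×50 + 7×125
  = 1596 + 4500 + 4536 + 6500 + 1020 + 1782 + 3591 + 3150 + 8492 + 7337 + 350 + 875 = 43729
Ratio = 24731900 / 43729 = 565.57205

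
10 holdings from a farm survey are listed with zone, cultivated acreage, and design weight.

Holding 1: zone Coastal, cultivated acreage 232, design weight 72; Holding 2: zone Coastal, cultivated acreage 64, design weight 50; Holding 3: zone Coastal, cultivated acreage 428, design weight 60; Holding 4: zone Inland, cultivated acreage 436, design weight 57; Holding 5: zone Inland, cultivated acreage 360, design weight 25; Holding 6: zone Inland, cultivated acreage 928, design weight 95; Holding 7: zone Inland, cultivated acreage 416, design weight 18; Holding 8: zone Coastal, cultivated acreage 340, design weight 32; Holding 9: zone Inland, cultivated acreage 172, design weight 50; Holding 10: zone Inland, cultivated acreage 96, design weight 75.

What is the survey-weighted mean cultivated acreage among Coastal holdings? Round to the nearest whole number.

Coastal rows: 1, 2, 3, 8
Weighted sum = 232×72 + 64×50 + 428×60 + 340×32
  = 16704 + 3200 + 25680 + 10880 = 56464
Sum of weights = 72 + 50 + 60 + 32 = 214
Weighted mean = 56464 / 214 = 263.85047

264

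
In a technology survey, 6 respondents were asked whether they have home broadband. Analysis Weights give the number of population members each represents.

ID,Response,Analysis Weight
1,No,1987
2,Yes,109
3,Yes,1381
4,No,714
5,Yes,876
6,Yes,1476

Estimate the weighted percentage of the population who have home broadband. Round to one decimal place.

58.7

Sum of weights for 'Yes' = 109 + 1381 + 876 + 1476 = 3842
Total weight = 1987 + 109 + 1381 + 714 + 876 + 1476 = 6543
Weighted proportion = 3842 / 6543 = 0.58719242 → 58.719242%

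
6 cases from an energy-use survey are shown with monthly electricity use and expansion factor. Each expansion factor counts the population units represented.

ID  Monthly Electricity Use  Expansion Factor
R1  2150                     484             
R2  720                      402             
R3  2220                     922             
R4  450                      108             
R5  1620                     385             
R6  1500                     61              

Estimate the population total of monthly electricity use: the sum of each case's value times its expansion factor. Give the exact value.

4140680

Weighted total = 2150×484 + 720×402 + 2220×922 + 450×108 + 1620×385 + 1500×61
  = 1040600 + 289440 + 2046840 + 48600 + 623700 + 91500 = 4140680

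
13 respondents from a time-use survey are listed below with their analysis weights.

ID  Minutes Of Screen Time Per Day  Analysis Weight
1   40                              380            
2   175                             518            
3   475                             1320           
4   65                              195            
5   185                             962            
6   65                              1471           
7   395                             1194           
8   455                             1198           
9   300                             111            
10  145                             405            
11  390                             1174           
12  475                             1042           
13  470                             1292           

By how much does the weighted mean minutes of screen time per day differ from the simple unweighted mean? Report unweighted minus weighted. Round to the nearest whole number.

-48

Unweighted sum = 3635
Unweighted mean = 3635 / 13 = 279.61538
Weighted sum = 3687905
Sum of weights = 11262
Weighted mean = 3687905 / 11262 = 327.46448
Difference (unweighted minus weighted) = -47.849098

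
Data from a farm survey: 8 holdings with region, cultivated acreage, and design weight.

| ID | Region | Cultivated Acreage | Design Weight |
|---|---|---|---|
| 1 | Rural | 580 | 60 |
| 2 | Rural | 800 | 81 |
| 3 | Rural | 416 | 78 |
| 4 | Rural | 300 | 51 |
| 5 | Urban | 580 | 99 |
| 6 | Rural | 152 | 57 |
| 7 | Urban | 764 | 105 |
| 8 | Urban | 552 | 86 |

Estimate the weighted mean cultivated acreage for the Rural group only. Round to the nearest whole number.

Rural rows: 1, 2, 3, 4, 6
Weighted sum = 580×60 + 800×81 + 416×78 + 300×51 + 152×57
  = 34800 + 64800 + 32448 + 15300 + 8664 = 156012
Sum of weights = 60 + 81 + 78 + 51 + 57 = 327
Weighted mean = 156012 / 327 = 477.10092

477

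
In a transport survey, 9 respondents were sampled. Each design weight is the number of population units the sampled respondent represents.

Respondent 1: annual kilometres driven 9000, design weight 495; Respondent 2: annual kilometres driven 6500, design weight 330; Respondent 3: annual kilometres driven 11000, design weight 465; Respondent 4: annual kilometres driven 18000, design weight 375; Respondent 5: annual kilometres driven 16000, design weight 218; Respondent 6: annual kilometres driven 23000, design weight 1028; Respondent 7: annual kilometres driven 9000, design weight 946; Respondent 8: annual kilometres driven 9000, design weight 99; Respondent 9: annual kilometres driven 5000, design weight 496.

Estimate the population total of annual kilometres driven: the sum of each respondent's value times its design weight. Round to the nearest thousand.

57482000

Weighted total = 9000×495 + 6500×330 + 11000×465 + 18000×375 + 16000×218 + 23000×1028 + 9000×946 + 9000×99 + 5000×496
  = 57482000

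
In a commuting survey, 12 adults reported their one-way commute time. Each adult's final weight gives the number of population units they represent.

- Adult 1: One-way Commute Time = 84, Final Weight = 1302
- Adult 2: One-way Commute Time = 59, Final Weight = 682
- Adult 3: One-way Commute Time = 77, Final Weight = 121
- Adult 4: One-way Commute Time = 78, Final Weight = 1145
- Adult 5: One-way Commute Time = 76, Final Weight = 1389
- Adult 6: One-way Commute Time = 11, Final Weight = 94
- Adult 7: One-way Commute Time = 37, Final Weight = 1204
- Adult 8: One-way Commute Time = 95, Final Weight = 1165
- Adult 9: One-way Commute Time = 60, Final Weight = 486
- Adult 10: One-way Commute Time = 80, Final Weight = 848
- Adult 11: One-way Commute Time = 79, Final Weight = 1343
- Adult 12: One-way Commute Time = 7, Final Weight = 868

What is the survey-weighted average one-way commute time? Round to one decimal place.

Weighted sum = 84×1302 + 59×682 + 77×121 + 78×1145 + 76×1389 + 11×94 + 37×1204 + 95×1165 + 60×486 + 80×848 + 79×1343 + 7×868
  = 109368 + 40238 + 9317 + 89310 + 105564 + 1034 + 44548 + 110675 + 29160 + 67840 + 106097 + 6076 = 719227
Sum of weights = 1302 + 682 + 121 + 1145 + 1389 + 94 + 1204 + 1165 + 486 + 848 + 1343 + 868 = 10647
Weighted mean = 719227 / 10647 = 67.55208

67.6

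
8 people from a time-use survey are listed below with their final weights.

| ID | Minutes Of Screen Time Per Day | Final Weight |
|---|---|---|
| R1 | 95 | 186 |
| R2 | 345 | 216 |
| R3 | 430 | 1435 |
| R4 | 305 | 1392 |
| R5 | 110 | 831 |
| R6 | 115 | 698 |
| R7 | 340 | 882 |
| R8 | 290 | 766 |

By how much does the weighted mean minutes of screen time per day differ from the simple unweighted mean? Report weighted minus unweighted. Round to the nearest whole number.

32

Unweighted sum = 2030
Unweighted mean = 2030 / 8 = 253.75
Weighted sum = 1827500
Sum of weights = 186 + 216 + 1435 + 1392 + 831 + 698 + 882 + 766 = 6406
Weighted mean = 1827500 / 6406 = 285.27943
Difference (weighted minus unweighted) = 31.529426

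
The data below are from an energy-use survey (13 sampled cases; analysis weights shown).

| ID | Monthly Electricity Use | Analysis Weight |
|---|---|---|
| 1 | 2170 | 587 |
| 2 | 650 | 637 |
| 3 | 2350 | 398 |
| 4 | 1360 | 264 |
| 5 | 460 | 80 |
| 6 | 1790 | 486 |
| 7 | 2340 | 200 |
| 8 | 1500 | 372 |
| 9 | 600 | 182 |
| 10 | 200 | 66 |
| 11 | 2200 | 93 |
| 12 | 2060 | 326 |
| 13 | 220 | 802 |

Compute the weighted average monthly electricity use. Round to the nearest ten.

Weighted sum = 6089920
Sum of weights = 4493
Weighted mean = 6089920 / 4493 = 1355.424

1360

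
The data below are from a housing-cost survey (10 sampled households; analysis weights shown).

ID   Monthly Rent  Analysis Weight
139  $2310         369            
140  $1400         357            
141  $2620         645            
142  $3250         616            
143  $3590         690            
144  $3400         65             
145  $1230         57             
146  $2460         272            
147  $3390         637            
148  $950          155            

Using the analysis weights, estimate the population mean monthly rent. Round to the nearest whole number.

Weighted sum = 2310×369 + 1400×357 + 2620×645 + 3250×616 + 3590×690 + 3400×65 + 1230×57 + 2460×272 + 3390×637 + 950×155
  = 852390 + 499800 + 1689900 + 2002000 + 2477100 + 221000 + 70110 + 669120 + 2159430 + 147250 = 10788100
Sum of weights = 369 + 357 + 645 + 616 + 690 + 65 + 57 + 272 + 637 + 155 = 3863
Weighted mean = 10788100 / 3863 = 2792.6741

2793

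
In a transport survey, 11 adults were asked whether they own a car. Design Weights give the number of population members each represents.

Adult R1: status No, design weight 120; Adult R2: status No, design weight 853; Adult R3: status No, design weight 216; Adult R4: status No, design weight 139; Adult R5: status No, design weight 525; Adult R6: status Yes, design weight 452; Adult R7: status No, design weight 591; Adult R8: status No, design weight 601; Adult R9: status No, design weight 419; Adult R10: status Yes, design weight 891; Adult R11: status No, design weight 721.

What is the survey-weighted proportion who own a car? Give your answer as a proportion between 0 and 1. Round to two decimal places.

0.24

Sum of weights for 'Yes' = 452 + 891 = 1343
Total weight = 120 + 853 + 216 + 139 + 525 + 452 + 591 + 601 + 419 + 891 + 721 = 5528
Weighted proportion = 1343 / 5528 = 0.24294501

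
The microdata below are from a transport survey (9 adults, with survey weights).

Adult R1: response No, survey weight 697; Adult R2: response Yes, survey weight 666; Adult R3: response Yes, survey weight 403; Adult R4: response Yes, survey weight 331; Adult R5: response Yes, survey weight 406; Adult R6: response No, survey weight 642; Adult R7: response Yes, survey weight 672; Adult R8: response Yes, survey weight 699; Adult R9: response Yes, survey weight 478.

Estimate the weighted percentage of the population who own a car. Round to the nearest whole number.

Sum of weights for 'Yes' = 666 + 403 + 331 + 406 + 672 + 699 + 478 = 3655
Total weight = 697 + 666 + 403 + 331 + 406 + 642 + 672 + 699 + 478 = 4994
Weighted proportion = 3655 / 4994 = 0.73187825 → 73.187825%

73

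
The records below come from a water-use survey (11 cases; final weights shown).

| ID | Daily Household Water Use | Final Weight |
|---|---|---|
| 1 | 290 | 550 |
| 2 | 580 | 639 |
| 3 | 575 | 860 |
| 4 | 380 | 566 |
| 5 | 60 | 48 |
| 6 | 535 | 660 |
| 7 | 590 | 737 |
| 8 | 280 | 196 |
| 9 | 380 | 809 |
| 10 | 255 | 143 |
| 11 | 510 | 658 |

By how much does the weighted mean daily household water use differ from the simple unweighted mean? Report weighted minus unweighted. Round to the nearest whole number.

68

Unweighted sum = 290 + 580 + 575 + 380 + 60 + 535 + 590 + 280 + 380 + 255 + 510 = 4435
Unweighted mean = 4435 / 11 = 403.18182
Weighted sum = 290×550 + 580×639 + 575×860 + 380×566 + 60×48 + 535×660 + 590×737 + 280×196 + 380×809 + 255×143 + 510×658
  = 159500 + 370620 + 494500 + 215080 + 2880 + 353100 + 434830 + 54880 + 307420 + 36465 + 335580 = 2764855
Sum of weights = 550 + 639 + 860 + 566 + 48 + 660 + 737 + 196 + 809 + 143 + 658 = 5866
Weighted mean = 2764855 / 5866 = 471.33566
Difference (weighted minus unweighted) = 68.153845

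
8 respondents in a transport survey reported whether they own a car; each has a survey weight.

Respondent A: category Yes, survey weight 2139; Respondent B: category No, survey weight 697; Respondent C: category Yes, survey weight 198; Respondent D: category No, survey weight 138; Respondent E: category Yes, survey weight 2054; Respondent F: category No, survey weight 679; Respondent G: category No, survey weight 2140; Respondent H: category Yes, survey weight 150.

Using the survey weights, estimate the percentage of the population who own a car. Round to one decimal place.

55.4

Sum of weights for 'Yes' = 2139 + 198 + 2054 + 150 = 4541
Total weight = 2139 + 697 + 198 + 138 + 2054 + 679 + 2140 + 150 = 8195
Weighted proportion = 4541 / 8195 = 0.55411836 → 55.411836%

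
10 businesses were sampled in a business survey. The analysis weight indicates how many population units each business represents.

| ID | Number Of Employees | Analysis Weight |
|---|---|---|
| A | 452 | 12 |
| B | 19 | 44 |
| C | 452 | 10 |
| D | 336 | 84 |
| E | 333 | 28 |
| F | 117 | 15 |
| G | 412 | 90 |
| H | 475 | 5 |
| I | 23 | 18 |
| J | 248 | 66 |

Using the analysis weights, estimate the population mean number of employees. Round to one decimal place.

Weighted sum = 452×12 + 19×44 + 452×10 + 336×84 + 333×28 + 117×15 + 412×90 + 475×5 + 23×18 + 248×66
  = 5424 + 836 + 4520 + 28224 + 9324 + 1755 + 37080 + 2375 + 414 + 16368 = 106320
Sum of weights = 372
Weighted mean = 106320 / 372 = 285.80645

285.8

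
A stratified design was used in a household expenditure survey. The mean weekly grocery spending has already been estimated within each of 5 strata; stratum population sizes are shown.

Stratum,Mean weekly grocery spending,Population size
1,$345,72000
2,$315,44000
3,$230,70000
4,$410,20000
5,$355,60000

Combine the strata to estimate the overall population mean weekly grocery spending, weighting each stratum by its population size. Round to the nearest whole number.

Σ Nₕ·x̄ₕ = 345×72000 + 315×44000 + 230×70000 + 410×20000 + 355×60000
  = 24840000 + 13860000 + 16100000 + 8200000 + 21300000 = 84300000
Σ Nₕ = 72000 + 44000 + 70000 + 20000 + 60000 = 266000
Overall mean = 84300000 / 266000 = 316.91729

317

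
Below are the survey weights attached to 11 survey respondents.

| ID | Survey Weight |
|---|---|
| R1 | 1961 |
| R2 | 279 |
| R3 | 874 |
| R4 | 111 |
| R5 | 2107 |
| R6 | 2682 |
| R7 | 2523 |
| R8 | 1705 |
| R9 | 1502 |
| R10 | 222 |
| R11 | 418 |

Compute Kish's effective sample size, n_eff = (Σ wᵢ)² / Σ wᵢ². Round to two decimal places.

7.37

Σ wᵢ = 1961 + 279 + 874 + 111 + 2107 + 2682 + 2523 + 1705 + 1502 + 222 + 418 = 14384
Σ wᵢ² = 28084698
n_eff = 14384² / 28084698 = 206899456 / 28084698 = 7.3669817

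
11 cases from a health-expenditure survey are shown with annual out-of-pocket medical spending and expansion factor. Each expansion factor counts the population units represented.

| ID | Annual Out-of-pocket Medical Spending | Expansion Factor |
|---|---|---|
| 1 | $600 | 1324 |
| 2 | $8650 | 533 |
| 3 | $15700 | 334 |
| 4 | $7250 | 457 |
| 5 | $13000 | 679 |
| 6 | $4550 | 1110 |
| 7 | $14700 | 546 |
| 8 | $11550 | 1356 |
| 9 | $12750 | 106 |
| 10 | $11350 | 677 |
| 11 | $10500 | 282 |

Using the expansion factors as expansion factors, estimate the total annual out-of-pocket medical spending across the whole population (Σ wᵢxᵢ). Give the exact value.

Weighted total = 63523850

63523850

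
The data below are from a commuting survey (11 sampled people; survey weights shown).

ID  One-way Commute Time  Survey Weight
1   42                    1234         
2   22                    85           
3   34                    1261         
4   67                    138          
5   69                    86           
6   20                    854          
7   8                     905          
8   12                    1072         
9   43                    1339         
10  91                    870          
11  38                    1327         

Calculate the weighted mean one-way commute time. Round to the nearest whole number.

37

Weighted sum = 42×1234 + 22×85 + 34×1261 + 67×138 + 69×86 + 20×854 + 8×905 + 12×1072 + 43×1339 + 91×870 + 38×1327
  = 51828 + 1870 + 42874 + 9246 + 5934 + 17080 + 7240 + 12864 + 57577 + 79170 + 50426 = 336109
Sum of weights = 1234 + 85 + 1261 + 138 + 86 + 854 + 905 + 1072 + 1339 + 870 + 1327 = 9171
Weighted mean = 336109 / 9171 = 36.649111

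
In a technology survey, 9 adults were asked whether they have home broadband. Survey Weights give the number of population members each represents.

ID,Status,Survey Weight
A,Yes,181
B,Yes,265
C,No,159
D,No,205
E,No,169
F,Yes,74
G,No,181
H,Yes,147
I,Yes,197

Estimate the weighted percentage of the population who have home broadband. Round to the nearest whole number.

Sum of weights for 'Yes' = 181 + 265 + 74 + 147 + 197 = 864
Total weight = 181 + 265 + 159 + 205 + 169 + 74 + 181 + 147 + 197 = 1578
Weighted proportion = 864 / 1578 = 0.54752852 → 54.752852%

55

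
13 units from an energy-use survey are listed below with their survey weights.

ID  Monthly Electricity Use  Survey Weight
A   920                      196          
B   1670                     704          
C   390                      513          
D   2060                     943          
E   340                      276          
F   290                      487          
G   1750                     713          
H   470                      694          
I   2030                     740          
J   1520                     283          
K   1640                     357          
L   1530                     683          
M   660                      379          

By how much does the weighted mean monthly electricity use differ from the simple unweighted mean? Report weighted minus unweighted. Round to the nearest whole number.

134

Unweighted sum = 15270
Unweighted mean = 15270 / 13 = 1174.6154
Weighted sum = 9120620
Sum of weights = 6968
Weighted mean = 9120620 / 6968 = 1308.9294
Difference (weighted minus unweighted) = 134.31401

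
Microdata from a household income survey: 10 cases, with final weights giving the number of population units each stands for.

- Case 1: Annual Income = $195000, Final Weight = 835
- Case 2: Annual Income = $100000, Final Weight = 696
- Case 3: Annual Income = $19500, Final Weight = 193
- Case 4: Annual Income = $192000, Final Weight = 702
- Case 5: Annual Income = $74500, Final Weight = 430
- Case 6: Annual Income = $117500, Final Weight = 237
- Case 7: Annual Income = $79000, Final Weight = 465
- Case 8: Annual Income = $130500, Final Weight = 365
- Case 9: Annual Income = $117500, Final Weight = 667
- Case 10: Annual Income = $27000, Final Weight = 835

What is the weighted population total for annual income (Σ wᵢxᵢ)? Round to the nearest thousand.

Weighted total = 195000×835 + 100000×696 + 19500×193 + 192000×702 + 74500×430 + 117500×237 + 79000×465 + 130500×365 + 117500×667 + 27000×835
  = 162825000 + 69600000 + 3763500 + 134784000 + 32035000 + 27847500 + 36735000 + 47632500 + 78372500 + 22545000 = 616140000

616140000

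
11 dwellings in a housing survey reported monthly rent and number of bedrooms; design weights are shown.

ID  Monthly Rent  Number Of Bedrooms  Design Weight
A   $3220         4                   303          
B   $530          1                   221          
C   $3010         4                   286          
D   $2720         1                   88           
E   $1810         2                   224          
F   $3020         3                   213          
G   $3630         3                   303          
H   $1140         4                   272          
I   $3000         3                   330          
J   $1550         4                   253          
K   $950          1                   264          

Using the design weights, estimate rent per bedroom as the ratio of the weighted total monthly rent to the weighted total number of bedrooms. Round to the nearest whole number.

Σ wᵢ·y = 6284630
Σ wᵢ·x = 4×303 + 1×221 + 4×286 + 1×88 + 2×224 + 3×213 + 3×303 + 4×272 + 3×330 + 4×253 + 1×264
  = 1212 + 221 + 1144 + 88 + 448 + 639 + 909 + 1088 + 990 + 1012 + 264 = 8015
Ratio = 6284630 / 8015 = 784.10855

784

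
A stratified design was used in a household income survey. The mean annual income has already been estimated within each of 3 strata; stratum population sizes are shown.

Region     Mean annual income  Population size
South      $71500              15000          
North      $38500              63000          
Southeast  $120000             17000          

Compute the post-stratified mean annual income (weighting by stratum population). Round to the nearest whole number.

Σ Nₕ·x̄ₕ = 5538000000
Σ Nₕ = 15000 + 63000 + 17000 = 95000
Overall mean = 5538000000 / 95000 = 58294.737

58295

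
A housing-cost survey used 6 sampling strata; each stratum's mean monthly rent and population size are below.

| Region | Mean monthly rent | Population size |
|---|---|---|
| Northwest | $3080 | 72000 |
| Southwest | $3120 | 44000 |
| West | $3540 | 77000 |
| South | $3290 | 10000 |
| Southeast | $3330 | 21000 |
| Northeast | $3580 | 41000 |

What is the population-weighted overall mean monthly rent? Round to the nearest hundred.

Σ Nₕ·x̄ₕ = 3080×72000 + 3120×44000 + 3540×77000 + 3290×10000 + 3330×21000 + 3580×41000
  = 221760000 + 137280000 + 272580000 + 32900000 + 69930000 + 146780000 = 881230000
Σ Nₕ = 72000 + 44000 + 77000 + 10000 + 21000 + 41000 = 265000
Overall mean = 881230000 / 265000 = 3325.3962

3300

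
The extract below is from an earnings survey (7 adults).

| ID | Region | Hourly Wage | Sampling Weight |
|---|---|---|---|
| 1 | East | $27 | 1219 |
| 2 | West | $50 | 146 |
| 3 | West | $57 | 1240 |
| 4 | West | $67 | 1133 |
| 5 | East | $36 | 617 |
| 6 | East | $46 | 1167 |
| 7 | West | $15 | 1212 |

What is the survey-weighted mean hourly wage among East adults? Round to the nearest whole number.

36

East rows: 1, 5, 6
Weighted sum = 27×1219 + 36×617 + 46×1167
  = 32913 + 22212 + 53682 = 108807
Sum of weights = 1219 + 617 + 1167 = 3003
Weighted mean = 108807 / 3003 = 36.232767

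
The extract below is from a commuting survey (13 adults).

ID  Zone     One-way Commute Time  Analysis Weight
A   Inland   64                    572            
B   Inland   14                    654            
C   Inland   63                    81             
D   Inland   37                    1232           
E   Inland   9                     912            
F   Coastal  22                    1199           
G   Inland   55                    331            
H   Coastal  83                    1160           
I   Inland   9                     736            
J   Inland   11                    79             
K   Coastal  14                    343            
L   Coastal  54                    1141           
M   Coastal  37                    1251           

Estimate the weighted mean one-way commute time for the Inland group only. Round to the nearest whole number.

Inland rows: A, B, C, D, E, G, I, J
Weighted sum = 64×572 + 14×654 + 63×81 + 37×1232 + 9×912 + 55×331 + 9×736 + 11×79
  = 130357
Sum of weights = 572 + 654 + 81 + 1232 + 912 + 331 + 736 + 79 = 4597
Weighted mean = 130357 / 4597 = 28.356972

28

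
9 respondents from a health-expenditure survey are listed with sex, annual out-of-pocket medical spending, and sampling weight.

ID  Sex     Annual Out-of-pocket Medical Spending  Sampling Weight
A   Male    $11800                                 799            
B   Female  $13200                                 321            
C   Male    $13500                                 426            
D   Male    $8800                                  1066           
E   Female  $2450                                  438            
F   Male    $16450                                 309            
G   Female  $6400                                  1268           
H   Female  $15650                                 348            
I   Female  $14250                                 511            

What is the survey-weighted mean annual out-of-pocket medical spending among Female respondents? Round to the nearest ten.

9060

Female rows: B, E, G, H, I
Weighted sum = 13200×321 + 2450×438 + 6400×1268 + 15650×348 + 14250×511
  = 4237200 + 1073100 + 8115200 + 5446200 + 7281750 = 26153450
Sum of weights = 2886
Weighted mean = 26153450 / 2886 = 9062.1795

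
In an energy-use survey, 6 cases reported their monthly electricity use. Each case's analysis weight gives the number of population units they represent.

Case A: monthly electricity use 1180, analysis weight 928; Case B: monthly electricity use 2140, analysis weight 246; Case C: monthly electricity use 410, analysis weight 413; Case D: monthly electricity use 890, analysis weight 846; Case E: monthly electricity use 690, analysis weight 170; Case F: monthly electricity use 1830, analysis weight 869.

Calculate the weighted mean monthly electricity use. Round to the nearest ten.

Weighted sum = 1180×928 + 2140×246 + 410×413 + 890×846 + 690×170 + 1830×869
  = 1095040 + 526440 + 169330 + 752940 + 117300 + 1590270 = 4251320
Sum of weights = 928 + 246 + 413 + 846 + 170 + 869 = 3472
Weighted mean = 4251320 / 3472 = 1224.4585

1220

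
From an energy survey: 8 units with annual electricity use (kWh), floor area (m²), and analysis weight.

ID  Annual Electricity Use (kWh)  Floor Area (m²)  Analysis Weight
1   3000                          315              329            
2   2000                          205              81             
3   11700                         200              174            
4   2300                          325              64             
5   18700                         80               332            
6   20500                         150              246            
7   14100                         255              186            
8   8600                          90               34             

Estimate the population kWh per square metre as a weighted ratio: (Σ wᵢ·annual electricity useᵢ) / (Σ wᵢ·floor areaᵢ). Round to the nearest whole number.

Σ wᵢ·y = 3000×329 + 2000×81 + 11700×174 + 2300×64 + 18700×332 + 20500×246 + 14100×186 + 8600×34
  = 987000 + 162000 + 2035800 + 147200 + 6208400 + 5043000 + 2622600 + 292400 = 17498400
Σ wᵢ·x = 315×329 + 205×81 + 200×174 + 325×64 + 80×332 + 150×246 + 255×186 + 90×34
  = 289790
Ratio = 17498400 / 289790 = 60.383036

60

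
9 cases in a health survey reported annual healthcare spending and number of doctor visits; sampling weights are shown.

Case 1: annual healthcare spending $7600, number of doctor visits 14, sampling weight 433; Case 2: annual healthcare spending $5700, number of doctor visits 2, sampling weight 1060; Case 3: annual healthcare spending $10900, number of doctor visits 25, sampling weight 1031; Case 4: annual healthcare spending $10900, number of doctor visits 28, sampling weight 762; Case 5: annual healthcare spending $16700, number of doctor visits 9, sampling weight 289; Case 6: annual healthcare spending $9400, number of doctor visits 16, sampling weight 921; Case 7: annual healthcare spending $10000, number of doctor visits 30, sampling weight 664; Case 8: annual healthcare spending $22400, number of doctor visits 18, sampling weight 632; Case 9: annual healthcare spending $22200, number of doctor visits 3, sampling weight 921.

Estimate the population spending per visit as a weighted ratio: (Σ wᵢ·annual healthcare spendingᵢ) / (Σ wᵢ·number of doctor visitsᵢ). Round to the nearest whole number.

Σ wᵢ·y = 83603200
Σ wᵢ·x = 14×433 + 2×1060 + 25×1031 + 28×762 + 9×289 + 16×921 + 30×664 + 18×632 + 3×921
  = 6062 + 2120 + 25775 + 21336 + 2601 + 14736 + 19920 + 11376 + 2763 = 106689
Ratio = 83603200 / 106689 = 783.61593

784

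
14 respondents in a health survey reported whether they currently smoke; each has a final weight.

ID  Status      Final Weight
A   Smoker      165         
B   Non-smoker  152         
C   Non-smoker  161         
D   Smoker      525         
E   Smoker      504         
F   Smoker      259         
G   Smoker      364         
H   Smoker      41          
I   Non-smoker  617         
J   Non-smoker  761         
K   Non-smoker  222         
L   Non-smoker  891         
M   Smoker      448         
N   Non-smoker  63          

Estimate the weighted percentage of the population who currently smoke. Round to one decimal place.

Sum of weights for 'Smoker' = 165 + 525 + 504 + 259 + 364 + 41 + 448 = 2306
Total weight = 5173
Weighted proportion = 2306 / 5173 = 0.44577615 → 44.577615%

44.6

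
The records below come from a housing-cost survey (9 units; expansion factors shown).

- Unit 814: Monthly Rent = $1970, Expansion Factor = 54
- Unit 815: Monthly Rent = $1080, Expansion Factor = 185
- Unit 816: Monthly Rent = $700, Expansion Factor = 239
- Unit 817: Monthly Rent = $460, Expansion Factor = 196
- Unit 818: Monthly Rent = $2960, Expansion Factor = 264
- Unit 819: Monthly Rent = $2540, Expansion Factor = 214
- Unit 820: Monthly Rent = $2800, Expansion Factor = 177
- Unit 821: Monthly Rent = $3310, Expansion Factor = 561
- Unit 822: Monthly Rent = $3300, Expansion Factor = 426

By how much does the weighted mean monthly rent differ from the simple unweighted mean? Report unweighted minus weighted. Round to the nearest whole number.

Unweighted sum = 1970 + 1080 + 700 + 460 + 2960 + 2540 + 2800 + 3310 + 3300 = 19120
Unweighted mean = 19120 / 9 = 2124.4444
Weighted sum = 1970×54 + 1080×185 + 700×239 + 460×196 + 2960×264 + 2540×214 + 2800×177 + 3310×561 + 3300×426
  = 106380 + 199800 + 167300 + 90160 + 781440 + 543560 + 495600 + 1856910 + 1405800 = 5646950
Sum of weights = 54 + 185 + 239 + 196 + 264 + 214 + 177 + 561 + 426 = 2316
Weighted mean = 5646950 / 2316 = 2438.234
Difference (unweighted minus weighted) = -313.78958

-314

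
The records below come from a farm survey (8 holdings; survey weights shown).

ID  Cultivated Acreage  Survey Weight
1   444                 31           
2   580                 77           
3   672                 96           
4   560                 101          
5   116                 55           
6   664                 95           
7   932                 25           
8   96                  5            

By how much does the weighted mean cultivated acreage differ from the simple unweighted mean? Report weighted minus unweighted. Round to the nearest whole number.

Unweighted sum = 444 + 580 + 672 + 560 + 116 + 664 + 932 + 96 = 4064
Unweighted mean = 4064 / 8 = 508
Weighted sum = 444×31 + 580×77 + 672×96 + 560×101 + 116×55 + 664×95 + 932×25 + 96×5
  = 13764 + 44660 + 64512 + 56560 + 6380 + 63080 + 23300 + 480 = 272736
Sum of weights = 31 + 77 + 96 + 101 + 55 + 95 + 25 + 5 = 485
Weighted mean = 272736 / 485 = 562.34227
Difference (weighted minus unweighted) = 54.342268

54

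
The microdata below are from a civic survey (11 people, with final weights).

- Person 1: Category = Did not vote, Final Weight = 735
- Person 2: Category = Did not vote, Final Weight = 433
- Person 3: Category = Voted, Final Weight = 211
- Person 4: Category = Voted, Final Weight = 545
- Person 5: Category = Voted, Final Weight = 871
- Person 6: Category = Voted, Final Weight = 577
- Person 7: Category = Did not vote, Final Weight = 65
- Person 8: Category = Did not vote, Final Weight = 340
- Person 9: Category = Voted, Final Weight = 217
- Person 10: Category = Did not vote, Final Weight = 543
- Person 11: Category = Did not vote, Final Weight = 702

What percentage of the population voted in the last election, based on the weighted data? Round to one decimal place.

Sum of weights for 'Voted' = 211 + 545 + 871 + 577 + 217 = 2421
Total weight = 735 + 433 + 211 + 545 + 871 + 577 + 65 + 340 + 217 + 543 + 702 = 5239
Weighted proportion = 2421 / 5239 = 0.46211109 → 46.211109%

46.2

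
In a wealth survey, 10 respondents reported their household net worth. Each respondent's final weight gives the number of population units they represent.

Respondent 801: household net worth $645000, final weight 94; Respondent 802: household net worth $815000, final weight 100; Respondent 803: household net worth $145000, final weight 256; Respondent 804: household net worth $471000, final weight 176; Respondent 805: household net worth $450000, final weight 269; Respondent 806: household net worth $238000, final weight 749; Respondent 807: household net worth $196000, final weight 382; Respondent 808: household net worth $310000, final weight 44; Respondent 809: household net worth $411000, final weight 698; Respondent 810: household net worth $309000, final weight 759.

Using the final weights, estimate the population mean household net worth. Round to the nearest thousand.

332000

Weighted sum = 645000×94 + 815000×100 + 145000×256 + 471000×176 + 450000×269 + 238000×749 + 196000×382 + 310000×44 + 411000×698 + 309000×759
  = 60630000 + 81500000 + 37120000 + 82896000 + 121050000 + 178262000 + 74872000 + 13640000 + 286878000 + 234531000 = 1171379000
Sum of weights = 94 + 100 + 256 + 176 + 269 + 749 + 382 + 44 + 698 + 759 = 3527
Weighted mean = 1171379000 / 3527 = 332117.66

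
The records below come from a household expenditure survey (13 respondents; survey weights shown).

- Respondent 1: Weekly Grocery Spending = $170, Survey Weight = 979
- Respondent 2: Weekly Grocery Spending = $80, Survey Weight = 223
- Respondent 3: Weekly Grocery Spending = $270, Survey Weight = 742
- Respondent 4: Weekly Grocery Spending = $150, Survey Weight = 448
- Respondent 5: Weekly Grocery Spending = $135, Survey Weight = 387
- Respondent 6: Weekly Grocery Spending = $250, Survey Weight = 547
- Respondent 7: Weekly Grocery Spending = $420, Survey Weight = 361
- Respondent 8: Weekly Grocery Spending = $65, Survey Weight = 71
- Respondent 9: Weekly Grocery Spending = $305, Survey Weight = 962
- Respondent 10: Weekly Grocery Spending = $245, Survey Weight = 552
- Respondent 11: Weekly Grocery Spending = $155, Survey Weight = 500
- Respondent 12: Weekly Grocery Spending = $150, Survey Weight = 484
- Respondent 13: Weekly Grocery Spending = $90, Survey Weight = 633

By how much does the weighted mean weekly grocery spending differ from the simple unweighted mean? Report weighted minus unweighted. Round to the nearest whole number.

Unweighted sum = 2485
Unweighted mean = 2485 / 13 = 191.15385
Weighted sum = 1432760
Sum of weights = 6889
Weighted mean = 1432760 / 6889 = 207.97794
Difference (weighted minus unweighted) = 16.82409

17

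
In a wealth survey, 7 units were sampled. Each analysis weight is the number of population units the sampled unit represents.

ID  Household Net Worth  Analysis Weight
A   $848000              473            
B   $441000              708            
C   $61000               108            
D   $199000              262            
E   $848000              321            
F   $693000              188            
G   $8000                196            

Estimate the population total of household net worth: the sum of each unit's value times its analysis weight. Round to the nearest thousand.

Weighted total = 848000×473 + 441000×708 + 61000×108 + 199000×262 + 848000×321 + 693000×188 + 8000×196
  = 1176118000

1176118000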